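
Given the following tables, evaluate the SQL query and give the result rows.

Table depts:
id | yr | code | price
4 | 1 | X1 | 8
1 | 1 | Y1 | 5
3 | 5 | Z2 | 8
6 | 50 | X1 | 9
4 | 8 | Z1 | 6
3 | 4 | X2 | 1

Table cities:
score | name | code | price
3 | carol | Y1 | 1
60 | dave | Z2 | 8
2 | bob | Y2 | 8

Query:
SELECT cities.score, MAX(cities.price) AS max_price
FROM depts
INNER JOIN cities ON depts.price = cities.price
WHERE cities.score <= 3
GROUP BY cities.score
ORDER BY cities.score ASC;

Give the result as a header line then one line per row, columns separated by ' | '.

== RESULT ==
cities.score | max_price
2 | 8
3 | 1

Derivation:
After JOIN cities (5 rows):
depts.id | depts.yr | depts.code | depts.price | cities.score | cities.name | cities.code | cities.price
4 | 1 | X1 | 8 | 60 | dave | Z2 | 8
4 | 1 | X1 | 8 | 2 | bob | Y2 | 8
3 | 5 | Z2 | 8 | 60 | dave | Z2 | 8
3 | 5 | Z2 | 8 | 2 | bob | Y2 | 8
3 | 4 | X2 | 1 | 3 | carol | Y1 | 1
After WHERE (3 rows):
depts.id | depts.yr | depts.code | depts.price | cities.score | cities.name | cities.code | cities.price
4 | 1 | X1 | 8 | 2 | bob | Y2 | 8
3 | 5 | Z2 | 8 | 2 | bob | Y2 | 8
3 | 4 | X2 | 1 | 3 | carol | Y1 | 1
After GROUP BY (2 rows):
cities.score | max_price
2 | 8
3 | 1
After ORDER BY (2 rows):
cities.score | max_price
2 | 8
3 | 1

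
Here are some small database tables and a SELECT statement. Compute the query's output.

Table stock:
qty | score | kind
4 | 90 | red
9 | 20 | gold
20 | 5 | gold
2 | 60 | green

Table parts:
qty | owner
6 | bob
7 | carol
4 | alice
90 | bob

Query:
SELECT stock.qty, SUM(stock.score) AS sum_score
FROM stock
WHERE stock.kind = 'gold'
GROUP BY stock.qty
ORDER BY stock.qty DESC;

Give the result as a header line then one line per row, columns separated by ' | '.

== RESULT ==
stock.qty | sum_score
20 | 5
9 | 20

Derivation:
After WHERE (2 rows):
stock.qty | stock.score | stock.kind
9 | 20 | gold
20 | 5 | gold
After GROUP BY (2 rows):
stock.qty | sum_score
9 | 20
20 | 5
After ORDER BY (2 rows):
stock.qty | sum_score
20 | 5
9 | 20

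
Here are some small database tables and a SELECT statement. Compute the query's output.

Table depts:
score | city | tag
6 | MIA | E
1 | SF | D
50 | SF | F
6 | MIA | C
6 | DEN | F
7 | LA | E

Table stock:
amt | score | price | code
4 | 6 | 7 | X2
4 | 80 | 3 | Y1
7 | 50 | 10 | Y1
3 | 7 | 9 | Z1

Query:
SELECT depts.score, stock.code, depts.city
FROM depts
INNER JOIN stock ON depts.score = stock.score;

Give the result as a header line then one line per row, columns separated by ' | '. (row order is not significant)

After JOIN stock (5 rows):
depts.score | depts.city | depts.tag | stock.amt | stock.score | stock.price | stock.code
6 | MIA | E | 4 | 6 | 7 | X2
50 | SF | F | 7 | 50 | 10 | Y1
6 | MIA | C | 4 | 6 | 7 | X2
6 | DEN | F | 4 | 6 | 7 | X2
7 | LA | E | 3 | 7 | 9 | Z1
After SELECT (5 rows):
depts.score | stock.code | depts.city
6 | X2 | MIA
50 | Y1 | SF
6 | X2 | MIA
6 | X2 | DEN
7 | Z1 | LA

== RESULT ==
depts.score | stock.code | depts.city
6 | X2 | MIA
50 | Y1 | SF
6 | X2 | MIA
6 | X2 | DEN
7 | Z1 | LA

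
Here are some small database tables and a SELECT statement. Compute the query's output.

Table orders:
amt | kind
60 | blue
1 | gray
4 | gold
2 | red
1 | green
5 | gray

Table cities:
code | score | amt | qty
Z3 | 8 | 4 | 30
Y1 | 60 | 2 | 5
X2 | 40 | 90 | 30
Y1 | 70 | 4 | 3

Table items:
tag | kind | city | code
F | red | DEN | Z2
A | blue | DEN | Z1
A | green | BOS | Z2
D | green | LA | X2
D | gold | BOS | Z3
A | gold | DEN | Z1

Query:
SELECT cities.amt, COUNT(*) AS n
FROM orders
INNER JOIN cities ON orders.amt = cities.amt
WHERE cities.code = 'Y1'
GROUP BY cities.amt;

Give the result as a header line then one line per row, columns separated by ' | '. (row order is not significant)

After JOIN cities (3 rows):
orders.amt | orders.kind | cities.code | cities.score | cities.amt | cities.qty
4 | gold | Z3 | 8 | 4 | 30
4 | gold | Y1 | 70 | 4 | 3
2 | red | Y1 | 60 | 2 | 5
After WHERE (2 rows):
orders.amt | orders.kind | cities.code | cities.score | cities.amt | cities.qty
4 | gold | Y1 | 70 | 4 | 3
2 | red | Y1 | 60 | 2 | 5
After GROUP BY (2 rows):
cities.amt | n
4 | 1
2 | 1

== RESULT ==
cities.amt | n
4 | 1
2 | 1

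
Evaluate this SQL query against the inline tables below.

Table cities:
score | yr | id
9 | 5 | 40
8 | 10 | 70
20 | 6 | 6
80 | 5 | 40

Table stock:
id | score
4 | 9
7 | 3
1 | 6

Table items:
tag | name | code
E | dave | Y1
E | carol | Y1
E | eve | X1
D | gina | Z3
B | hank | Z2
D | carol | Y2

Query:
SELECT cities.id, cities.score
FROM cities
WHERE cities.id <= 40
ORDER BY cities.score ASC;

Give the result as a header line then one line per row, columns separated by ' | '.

== RESULT ==
cities.id | cities.score
40 | 9
6 | 20
40 | 80

Derivation:
After WHERE (3 rows):
cities.score | cities.yr | cities.id
9 | 5 | 40
20 | 6 | 6
80 | 5 | 40
After SELECT (3 rows):
cities.id | cities.score
40 | 9
6 | 20
40 | 80
After ORDER BY (3 rows):
cities.id | cities.score
40 | 9
6 | 20
40 | 80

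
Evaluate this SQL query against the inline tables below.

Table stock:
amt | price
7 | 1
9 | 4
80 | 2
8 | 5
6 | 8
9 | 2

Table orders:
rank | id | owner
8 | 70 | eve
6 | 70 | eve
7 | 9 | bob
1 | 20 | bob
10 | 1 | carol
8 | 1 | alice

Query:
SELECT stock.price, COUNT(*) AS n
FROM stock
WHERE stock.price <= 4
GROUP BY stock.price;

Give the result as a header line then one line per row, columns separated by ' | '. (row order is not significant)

== RESULT ==
stock.price | n
1 | 1
4 | 1
2 | 2

Derivation:
After WHERE (4 rows):
stock.amt | stock.price
7 | 1
9 | 4
80 | 2
9 | 2
After GROUP BY (3 rows):
stock.price | n
1 | 1
4 | 1
2 | 2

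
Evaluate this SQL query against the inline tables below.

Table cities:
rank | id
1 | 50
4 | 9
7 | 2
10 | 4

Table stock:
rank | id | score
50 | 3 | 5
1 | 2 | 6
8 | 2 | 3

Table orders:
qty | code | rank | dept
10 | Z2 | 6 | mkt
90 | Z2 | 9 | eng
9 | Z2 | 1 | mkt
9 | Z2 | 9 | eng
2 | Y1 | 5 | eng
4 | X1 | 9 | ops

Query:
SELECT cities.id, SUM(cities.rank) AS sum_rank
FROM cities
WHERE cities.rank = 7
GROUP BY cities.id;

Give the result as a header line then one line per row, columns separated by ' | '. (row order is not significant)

After WHERE (1 rows):
cities.rank | cities.id
7 | 2
After GROUP BY (1 rows):
cities.id | sum_rank
2 | 7

== RESULT ==
cities.id | sum_rank
2 | 7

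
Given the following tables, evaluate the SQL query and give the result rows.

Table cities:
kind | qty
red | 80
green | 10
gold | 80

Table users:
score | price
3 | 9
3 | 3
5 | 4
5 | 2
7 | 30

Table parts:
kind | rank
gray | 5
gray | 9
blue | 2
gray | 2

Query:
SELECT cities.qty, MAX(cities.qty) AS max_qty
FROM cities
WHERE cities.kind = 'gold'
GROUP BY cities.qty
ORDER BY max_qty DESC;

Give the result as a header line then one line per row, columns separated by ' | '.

After WHERE (1 rows):
cities.kind | cities.qty
gold | 80
After GROUP BY (1 rows):
cities.qty | max_qty
80 | 80
After ORDER BY (1 rows):
cities.qty | max_qty
80 | 80

== RESULT ==
cities.qty | max_qty
80 | 80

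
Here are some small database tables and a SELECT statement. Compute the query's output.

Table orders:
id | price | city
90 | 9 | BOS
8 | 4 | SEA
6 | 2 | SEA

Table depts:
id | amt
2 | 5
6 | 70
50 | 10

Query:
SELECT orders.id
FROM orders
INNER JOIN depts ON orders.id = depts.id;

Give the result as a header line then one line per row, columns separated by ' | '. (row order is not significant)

After JOIN depts (1 rows):
orders.id | orders.price | orders.city | depts.id | depts.amt
6 | 2 | SEA | 6 | 70
After SELECT (1 rows):
orders.id
6

== RESULT ==
orders.id
6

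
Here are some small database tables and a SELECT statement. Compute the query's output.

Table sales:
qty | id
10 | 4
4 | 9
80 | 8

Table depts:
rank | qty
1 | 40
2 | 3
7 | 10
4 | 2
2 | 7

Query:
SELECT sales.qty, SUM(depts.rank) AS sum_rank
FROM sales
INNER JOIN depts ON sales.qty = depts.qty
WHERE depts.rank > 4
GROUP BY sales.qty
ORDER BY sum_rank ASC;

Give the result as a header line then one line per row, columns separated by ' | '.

After JOIN depts (1 rows):
sales.qty | sales.id | depts.rank | depts.qty
10 | 4 | 7 | 10
After WHERE (1 rows):
sales.qty | sales.id | depts.rank | depts.qty
10 | 4 | 7 | 10
After GROUP BY (1 rows):
sales.qty | sum_rank
10 | 7
After ORDER BY (1 rows):
sales.qty | sum_rank
10 | 7

== RESULT ==
sales.qty | sum_rank
10 | 7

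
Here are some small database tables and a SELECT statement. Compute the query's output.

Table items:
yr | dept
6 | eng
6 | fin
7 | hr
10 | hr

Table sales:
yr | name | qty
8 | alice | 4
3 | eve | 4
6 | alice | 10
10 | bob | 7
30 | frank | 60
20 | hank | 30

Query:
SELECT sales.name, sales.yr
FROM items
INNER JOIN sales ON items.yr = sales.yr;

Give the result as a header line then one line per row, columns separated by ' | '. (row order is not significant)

After JOIN sales (3 rows):
items.yr | items.dept | sales.yr | sales.name | sales.qty
6 | eng | 6 | alice | 10
6 | fin | 6 | alice | 10
10 | hr | 10 | bob | 7
After SELECT (3 rows):
sales.name | sales.yr
alice | 6
alice | 6
bob | 10

== RESULT ==
sales.name | sales.yr
alice | 6
alice | 6
bob | 10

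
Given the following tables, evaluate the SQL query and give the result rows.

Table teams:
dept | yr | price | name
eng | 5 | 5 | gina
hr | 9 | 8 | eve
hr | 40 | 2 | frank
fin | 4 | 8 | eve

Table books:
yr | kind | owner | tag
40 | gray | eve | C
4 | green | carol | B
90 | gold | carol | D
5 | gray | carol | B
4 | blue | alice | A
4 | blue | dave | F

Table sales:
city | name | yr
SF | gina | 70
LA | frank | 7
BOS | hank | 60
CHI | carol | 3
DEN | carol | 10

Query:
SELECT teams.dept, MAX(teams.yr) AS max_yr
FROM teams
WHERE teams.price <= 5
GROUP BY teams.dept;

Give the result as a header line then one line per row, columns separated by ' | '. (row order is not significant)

== RESULT ==
teams.dept | max_yr
eng | 5
hr | 40

Derivation:
After WHERE (2 rows):
teams.dept | teams.yr | teams.price | teams.name
eng | 5 | 5 | gina
hr | 40 | 2 | frank
After GROUP BY (2 rows):
teams.dept | max_yr
eng | 5
hr | 40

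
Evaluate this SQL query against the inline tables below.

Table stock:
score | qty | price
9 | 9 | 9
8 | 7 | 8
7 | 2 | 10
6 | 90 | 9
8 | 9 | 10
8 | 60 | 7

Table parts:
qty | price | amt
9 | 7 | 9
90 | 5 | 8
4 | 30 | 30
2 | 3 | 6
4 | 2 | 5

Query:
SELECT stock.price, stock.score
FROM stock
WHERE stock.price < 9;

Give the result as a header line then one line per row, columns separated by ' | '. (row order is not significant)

== RESULT ==
stock.price | stock.score
8 | 8
7 | 8

Derivation:
After WHERE (2 rows):
stock.score | stock.qty | stock.price
8 | 7 | 8
8 | 60 | 7
After SELECT (2 rows):
stock.price | stock.score
8 | 8
7 | 8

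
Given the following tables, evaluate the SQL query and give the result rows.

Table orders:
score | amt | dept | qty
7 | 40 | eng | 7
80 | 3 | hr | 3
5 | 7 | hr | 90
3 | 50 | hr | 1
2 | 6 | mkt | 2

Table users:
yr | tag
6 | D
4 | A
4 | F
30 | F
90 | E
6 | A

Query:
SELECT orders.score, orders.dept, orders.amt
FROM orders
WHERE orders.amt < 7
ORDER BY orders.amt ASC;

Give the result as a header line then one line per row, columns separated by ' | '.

After WHERE (2 rows):
orders.score | orders.amt | orders.dept | orders.qty
80 | 3 | hr | 3
2 | 6 | mkt | 2
After SELECT (2 rows):
orders.score | orders.dept | orders.amt
80 | hr | 3
2 | mkt | 6
After ORDER BY (2 rows):
orders.score | orders.dept | orders.amt
80 | hr | 3
2 | mkt | 6

== RESULT ==
orders.score | orders.dept | orders.amt
80 | hr | 3
2 | mkt | 6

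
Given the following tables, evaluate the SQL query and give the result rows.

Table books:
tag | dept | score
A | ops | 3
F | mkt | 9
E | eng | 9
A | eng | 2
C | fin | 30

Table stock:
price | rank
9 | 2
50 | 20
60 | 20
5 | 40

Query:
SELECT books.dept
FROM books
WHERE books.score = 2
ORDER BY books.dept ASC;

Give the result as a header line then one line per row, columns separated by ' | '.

== RESULT ==
books.dept
eng

Derivation:
After WHERE (1 rows):
books.tag | books.dept | books.score
A | eng | 2
After SELECT (1 rows):
books.dept
eng
After ORDER BY (1 rows):
books.dept
eng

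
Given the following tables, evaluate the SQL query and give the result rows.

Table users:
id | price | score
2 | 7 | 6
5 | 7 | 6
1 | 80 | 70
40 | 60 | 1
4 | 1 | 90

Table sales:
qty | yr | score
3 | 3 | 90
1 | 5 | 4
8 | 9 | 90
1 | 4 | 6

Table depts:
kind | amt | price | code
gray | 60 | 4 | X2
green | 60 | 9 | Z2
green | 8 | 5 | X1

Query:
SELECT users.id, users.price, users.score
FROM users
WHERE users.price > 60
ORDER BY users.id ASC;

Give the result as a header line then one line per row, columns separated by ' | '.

After WHERE (1 rows):
users.id | users.price | users.score
1 | 80 | 70
After SELECT (1 rows):
users.id | users.price | users.score
1 | 80 | 70
After ORDER BY (1 rows):
users.id | users.price | users.score
1 | 80 | 70

== RESULT ==
users.id | users.price | users.score
1 | 80 | 70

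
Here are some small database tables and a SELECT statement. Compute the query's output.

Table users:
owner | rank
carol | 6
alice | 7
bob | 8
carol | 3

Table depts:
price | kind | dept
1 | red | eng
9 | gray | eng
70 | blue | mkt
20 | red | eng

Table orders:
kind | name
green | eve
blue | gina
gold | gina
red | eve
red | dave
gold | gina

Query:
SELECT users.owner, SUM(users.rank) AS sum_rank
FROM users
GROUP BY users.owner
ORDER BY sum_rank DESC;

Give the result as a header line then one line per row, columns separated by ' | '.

== RESULT ==
users.owner | sum_rank
carol | 9
bob | 8
alice | 7

Derivation:
After GROUP BY (3 rows):
users.owner | sum_rank
carol | 9
alice | 7
bob | 8
After ORDER BY (3 rows):
users.owner | sum_rank
carol | 9
bob | 8
alice | 7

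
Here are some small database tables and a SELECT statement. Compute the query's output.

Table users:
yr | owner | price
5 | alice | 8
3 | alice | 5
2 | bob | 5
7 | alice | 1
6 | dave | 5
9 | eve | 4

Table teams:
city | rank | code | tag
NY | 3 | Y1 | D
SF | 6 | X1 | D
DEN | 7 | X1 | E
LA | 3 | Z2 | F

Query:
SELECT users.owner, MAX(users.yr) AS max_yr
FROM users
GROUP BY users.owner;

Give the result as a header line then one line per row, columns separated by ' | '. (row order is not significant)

== RESULT ==
users.owner | max_yr
alice | 7
bob | 2
dave | 6
eve | 9

Derivation:
After GROUP BY (4 rows):
users.owner | max_yr
alice | 7
bob | 2
dave | 6
eve | 9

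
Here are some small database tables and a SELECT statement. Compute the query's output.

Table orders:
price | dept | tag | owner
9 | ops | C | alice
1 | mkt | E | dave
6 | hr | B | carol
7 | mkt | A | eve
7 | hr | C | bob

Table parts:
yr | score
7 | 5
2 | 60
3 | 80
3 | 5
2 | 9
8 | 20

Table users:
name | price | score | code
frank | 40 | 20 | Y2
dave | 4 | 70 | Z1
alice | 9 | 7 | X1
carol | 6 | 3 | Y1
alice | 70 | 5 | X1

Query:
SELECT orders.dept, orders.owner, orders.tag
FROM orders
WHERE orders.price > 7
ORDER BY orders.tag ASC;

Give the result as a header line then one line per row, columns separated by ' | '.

After WHERE (1 rows):
orders.price | orders.dept | orders.tag | orders.owner
9 | ops | C | alice
After SELECT (1 rows):
orders.dept | orders.owner | orders.tag
ops | alice | C
After ORDER BY (1 rows):
orders.dept | orders.owner | orders.tag
ops | alice | C

== RESULT ==
orders.dept | orders.owner | orders.tag
ops | alice | C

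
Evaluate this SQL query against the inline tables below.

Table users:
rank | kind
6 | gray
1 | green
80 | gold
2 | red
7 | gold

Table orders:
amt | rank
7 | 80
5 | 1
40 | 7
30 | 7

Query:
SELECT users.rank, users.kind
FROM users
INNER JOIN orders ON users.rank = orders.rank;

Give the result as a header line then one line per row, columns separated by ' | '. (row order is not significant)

== RESULT ==
users.rank | users.kind
1 | green
80 | gold
7 | gold
7 | gold

Derivation:
After JOIN orders (4 rows):
users.rank | users.kind | orders.amt | orders.rank
1 | green | 5 | 1
80 | gold | 7 | 80
7 | gold | 40 | 7
7 | gold | 30 | 7
After SELECT (4 rows):
users.rank | users.kind
1 | green
80 | gold
7 | gold
7 | gold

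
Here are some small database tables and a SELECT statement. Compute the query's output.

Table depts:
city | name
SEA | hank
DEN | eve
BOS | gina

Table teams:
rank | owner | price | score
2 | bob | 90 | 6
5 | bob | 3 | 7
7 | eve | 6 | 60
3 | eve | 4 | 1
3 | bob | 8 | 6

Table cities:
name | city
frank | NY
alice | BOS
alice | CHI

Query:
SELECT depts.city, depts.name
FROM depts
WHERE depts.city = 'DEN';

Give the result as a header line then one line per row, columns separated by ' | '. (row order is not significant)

After WHERE (1 rows):
depts.city | depts.name
DEN | eve
After SELECT (1 rows):
depts.city | depts.name
DEN | eve

== RESULT ==
depts.city | depts.name
DEN | eve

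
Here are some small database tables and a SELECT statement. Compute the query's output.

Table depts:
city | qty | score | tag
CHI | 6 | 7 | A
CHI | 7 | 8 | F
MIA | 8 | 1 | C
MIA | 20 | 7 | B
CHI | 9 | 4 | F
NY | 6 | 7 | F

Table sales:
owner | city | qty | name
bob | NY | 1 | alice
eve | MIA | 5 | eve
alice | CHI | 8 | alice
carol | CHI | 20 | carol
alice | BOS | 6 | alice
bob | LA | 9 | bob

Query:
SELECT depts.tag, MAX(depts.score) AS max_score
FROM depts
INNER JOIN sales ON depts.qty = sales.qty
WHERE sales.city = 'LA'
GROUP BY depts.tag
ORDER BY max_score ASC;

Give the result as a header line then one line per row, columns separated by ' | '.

After JOIN sales (5 rows):
depts.city | depts.qty | depts.score | depts.tag | sales.owner | sales.city | sales.qty | sales.name
CHI | 6 | 7 | A | alice | BOS | 6 | alice
MIA | 8 | 1 | C | alice | CHI | 8 | alice
MIA | 20 | 7 | B | carol | CHI | 20 | carol
CHI | 9 | 4 | F | bob | LA | 9 | bob
NY | 6 | 7 | F | alice | BOS | 6 | alice
After WHERE (1 rows):
depts.city | depts.qty | depts.score | depts.tag | sales.owner | sales.city | sales.qty | sales.name
CHI | 9 | 4 | F | bob | LA | 9 | bob
After GROUP BY (1 rows):
depts.tag | max_score
F | 4
After ORDER BY (1 rows):
depts.tag | max_score
F | 4

== RESULT ==
depts.tag | max_score
F | 4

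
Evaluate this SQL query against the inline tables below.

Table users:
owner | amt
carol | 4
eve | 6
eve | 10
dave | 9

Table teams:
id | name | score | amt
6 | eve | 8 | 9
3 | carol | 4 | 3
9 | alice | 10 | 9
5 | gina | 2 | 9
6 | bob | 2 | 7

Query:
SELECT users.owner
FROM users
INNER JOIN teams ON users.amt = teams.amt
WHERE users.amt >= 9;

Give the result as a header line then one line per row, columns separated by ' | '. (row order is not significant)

== RESULT ==
users.owner
dave
dave
dave

Derivation:
After JOIN teams (3 rows):
users.owner | users.amt | teams.id | teams.name | teams.score | teams.amt
dave | 9 | 6 | eve | 8 | 9
dave | 9 | 9 | alice | 10 | 9
dave | 9 | 5 | gina | 2 | 9
After WHERE (3 rows):
users.owner | users.amt | teams.id | teams.name | teams.score | teams.amt
dave | 9 | 6 | eve | 8 | 9
dave | 9 | 9 | alice | 10 | 9
dave | 9 | 5 | gina | 2 | 9
After SELECT (3 rows):
users.owner
dave
dave
dave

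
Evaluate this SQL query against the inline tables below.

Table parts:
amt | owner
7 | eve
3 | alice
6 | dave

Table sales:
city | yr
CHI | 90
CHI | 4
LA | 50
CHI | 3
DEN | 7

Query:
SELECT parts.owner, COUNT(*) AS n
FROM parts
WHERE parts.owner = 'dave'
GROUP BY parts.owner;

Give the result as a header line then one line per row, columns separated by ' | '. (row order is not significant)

== RESULT ==
parts.owner | n
dave | 1

Derivation:
After WHERE (1 rows):
parts.amt | parts.owner
6 | dave
After GROUP BY (1 rows):
parts.owner | n
dave | 1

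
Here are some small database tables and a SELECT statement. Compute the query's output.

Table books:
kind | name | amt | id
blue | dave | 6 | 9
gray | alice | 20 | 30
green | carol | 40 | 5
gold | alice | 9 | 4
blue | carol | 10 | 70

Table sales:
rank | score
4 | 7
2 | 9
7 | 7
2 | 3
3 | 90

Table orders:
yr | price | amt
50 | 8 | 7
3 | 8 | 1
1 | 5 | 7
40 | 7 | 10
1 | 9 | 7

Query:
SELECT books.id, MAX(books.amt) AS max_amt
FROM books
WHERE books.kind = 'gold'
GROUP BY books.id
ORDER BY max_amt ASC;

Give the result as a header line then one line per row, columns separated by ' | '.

== RESULT ==
books.id | max_amt
4 | 9

Derivation:
After WHERE (1 rows):
books.kind | books.name | books.amt | books.id
gold | alice | 9 | 4
After GROUP BY (1 rows):
books.id | max_amt
4 | 9
After ORDER BY (1 rows):
books.id | max_amt
4 | 9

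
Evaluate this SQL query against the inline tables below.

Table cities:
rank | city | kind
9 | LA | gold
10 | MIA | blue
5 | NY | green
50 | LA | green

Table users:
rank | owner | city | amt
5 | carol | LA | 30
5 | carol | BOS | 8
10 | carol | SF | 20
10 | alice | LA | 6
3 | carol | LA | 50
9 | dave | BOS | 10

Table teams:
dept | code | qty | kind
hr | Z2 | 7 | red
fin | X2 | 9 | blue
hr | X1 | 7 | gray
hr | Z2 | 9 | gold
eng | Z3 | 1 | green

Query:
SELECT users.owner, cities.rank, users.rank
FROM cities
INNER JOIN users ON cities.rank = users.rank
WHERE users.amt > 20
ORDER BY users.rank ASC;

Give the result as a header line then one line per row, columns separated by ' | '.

After JOIN users (5 rows):
cities.rank | cities.city | cities.kind | users.rank | users.owner | users.city | users.amt
9 | LA | gold | 9 | dave | BOS | 10
10 | MIA | blue | 10 | carol | SF | 20
10 | MIA | blue | 10 | alice | LA | 6
5 | NY | green | 5 | carol | LA | 30
5 | NY | green | 5 | carol | BOS | 8
After WHERE (1 rows):
cities.rank | cities.city | cities.kind | users.rank | users.owner | users.city | users.amt
5 | NY | green | 5 | carol | LA | 30
After SELECT (1 rows):
users.owner | cities.rank | users.rank
carol | 5 | 5
After ORDER BY (1 rows):
users.owner | cities.rank | users.rank
carol | 5 | 5

== RESULT ==
users.owner | cities.rank | users.rank
carol | 5 | 5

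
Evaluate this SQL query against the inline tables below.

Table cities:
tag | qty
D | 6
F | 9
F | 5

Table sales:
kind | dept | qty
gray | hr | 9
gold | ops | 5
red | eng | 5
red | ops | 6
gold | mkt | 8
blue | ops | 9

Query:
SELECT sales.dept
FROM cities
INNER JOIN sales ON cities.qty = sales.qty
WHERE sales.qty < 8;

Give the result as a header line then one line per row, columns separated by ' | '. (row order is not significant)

== RESULT ==
sales.dept
ops
ops
eng

Derivation:
After JOIN sales (5 rows):
cities.tag | cities.qty | sales.kind | sales.dept | sales.qty
D | 6 | red | ops | 6
F | 9 | gray | hr | 9
F | 9 | blue | ops | 9
F | 5 | gold | ops | 5
F | 5 | red | eng | 5
After WHERE (3 rows):
cities.tag | cities.qty | sales.kind | sales.dept | sales.qty
D | 6 | red | ops | 6
F | 5 | gold | ops | 5
F | 5 | red | eng | 5
After SELECT (3 rows):
sales.dept
ops
ops
eng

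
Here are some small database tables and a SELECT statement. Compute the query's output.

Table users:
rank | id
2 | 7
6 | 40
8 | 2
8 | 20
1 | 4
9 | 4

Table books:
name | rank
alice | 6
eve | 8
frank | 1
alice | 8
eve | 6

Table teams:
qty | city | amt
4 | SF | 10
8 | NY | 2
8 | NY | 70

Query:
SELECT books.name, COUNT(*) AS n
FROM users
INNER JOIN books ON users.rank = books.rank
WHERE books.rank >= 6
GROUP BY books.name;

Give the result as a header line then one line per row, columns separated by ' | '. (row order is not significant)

After JOIN books (7 rows):
users.rank | users.id | books.name | books.rank
6 | 40 | alice | 6
6 | 40 | eve | 6
8 | 2 | eve | 8
8 | 2 | alice | 8
8 | 20 | eve | 8
8 | 20 | alice | 8
1 | 4 | frank | 1
After WHERE (6 rows):
users.rank | users.id | books.name | books.rank
6 | 40 | alice | 6
6 | 40 | eve | 6
8 | 2 | eve | 8
8 | 2 | alice | 8
8 | 20 | eve | 8
8 | 20 | alice | 8
After GROUP BY (2 rows):
books.name | n
alice | 3
eve | 3

== RESULT ==
books.name | n
alice | 3
eve | 3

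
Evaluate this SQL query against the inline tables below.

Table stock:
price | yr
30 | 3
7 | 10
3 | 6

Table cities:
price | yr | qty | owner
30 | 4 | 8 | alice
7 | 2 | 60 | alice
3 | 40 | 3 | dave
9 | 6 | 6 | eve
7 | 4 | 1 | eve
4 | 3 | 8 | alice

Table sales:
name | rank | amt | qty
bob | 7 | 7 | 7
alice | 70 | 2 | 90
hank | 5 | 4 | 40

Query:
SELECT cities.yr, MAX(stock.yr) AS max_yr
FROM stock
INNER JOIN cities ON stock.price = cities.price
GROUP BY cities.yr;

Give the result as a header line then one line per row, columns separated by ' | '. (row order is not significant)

After JOIN cities (4 rows):
stock.price | stock.yr | cities.price | cities.yr | cities.qty | cities.owner
30 | 3 | 30 | 4 | 8 | alice
7 | 10 | 7 | 2 | 60 | alice
7 | 10 | 7 | 4 | 1 | eve
3 | 6 | 3 | 40 | 3 | dave
After GROUP BY (3 rows):
cities.yr | max_yr
4 | 10
2 | 10
40 | 6

== RESULT ==
cities.yr | max_yr
4 | 10
2 | 10
40 | 6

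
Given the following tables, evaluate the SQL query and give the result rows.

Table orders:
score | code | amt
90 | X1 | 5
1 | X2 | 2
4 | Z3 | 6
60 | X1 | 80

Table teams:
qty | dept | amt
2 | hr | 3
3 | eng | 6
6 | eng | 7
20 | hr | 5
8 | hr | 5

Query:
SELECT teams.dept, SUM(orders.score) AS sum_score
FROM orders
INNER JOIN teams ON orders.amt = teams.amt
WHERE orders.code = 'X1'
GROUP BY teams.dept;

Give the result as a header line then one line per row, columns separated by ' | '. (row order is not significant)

== RESULT ==
teams.dept | sum_score
hr | 180

Derivation:
After JOIN teams (3 rows):
orders.score | orders.code | orders.amt | teams.qty | teams.dept | teams.amt
90 | X1 | 5 | 20 | hr | 5
90 | X1 | 5 | 8 | hr | 5
4 | Z3 | 6 | 3 | eng | 6
After WHERE (2 rows):
orders.score | orders.code | orders.amt | teams.qty | teams.dept | teams.amt
90 | X1 | 5 | 20 | hr | 5
90 | X1 | 5 | 8 | hr | 5
After GROUP BY (1 rows):
teams.dept | sum_score
hr | 180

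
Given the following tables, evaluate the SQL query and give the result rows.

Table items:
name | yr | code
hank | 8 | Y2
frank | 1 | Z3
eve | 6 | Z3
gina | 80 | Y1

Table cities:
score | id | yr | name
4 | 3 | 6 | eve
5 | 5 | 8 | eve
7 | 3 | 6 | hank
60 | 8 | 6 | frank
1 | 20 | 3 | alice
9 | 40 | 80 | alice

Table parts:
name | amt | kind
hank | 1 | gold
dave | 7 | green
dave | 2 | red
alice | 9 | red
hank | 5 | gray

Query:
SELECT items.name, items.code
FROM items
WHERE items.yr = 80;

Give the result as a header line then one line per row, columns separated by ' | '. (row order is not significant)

After WHERE (1 rows):
items.name | items.yr | items.code
gina | 80 | Y1
After SELECT (1 rows):
items.name | items.code
gina | Y1

== RESULT ==
items.name | items.code
gina | Y1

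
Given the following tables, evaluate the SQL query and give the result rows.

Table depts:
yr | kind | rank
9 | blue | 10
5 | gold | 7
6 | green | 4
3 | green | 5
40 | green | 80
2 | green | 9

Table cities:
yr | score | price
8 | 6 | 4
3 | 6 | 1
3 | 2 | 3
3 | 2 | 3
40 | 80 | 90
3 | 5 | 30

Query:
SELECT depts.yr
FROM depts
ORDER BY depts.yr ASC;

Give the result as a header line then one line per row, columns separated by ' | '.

== RESULT ==
depts.yr
2
3
5
6
9
40

Derivation:
After SELECT (6 rows):
depts.yr
9
5
6
3
40
2
After ORDER BY (6 rows):
depts.yr
2
3
5
6
9
40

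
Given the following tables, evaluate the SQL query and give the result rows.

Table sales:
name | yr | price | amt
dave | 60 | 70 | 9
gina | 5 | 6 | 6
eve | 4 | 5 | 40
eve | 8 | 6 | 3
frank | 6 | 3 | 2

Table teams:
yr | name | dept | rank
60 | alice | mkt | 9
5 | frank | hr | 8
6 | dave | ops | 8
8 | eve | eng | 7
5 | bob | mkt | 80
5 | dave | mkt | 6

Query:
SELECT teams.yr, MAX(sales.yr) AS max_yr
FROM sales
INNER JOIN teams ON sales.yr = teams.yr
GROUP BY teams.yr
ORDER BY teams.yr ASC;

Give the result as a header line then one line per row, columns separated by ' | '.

== RESULT ==
teams.yr | max_yr
5 | 5
6 | 6
8 | 8
60 | 60

Derivation:
After JOIN teams (6 rows):
sales.name | sales.yr | sales.price | sales.amt | teams.yr | teams.name | teams.dept | teams.rank
dave | 60 | 70 | 9 | 60 | alice | mkt | 9
gina | 5 | 6 | 6 | 5 | frank | hr | 8
gina | 5 | 6 | 6 | 5 | bob | mkt | 80
gina | 5 | 6 | 6 | 5 | dave | mkt | 6
eve | 8 | 6 | 3 | 8 | eve | eng | 7
frank | 6 | 3 | 2 | 6 | dave | ops | 8
After GROUP BY (4 rows):
teams.yr | max_yr
60 | 60
5 | 5
8 | 8
6 | 6
After ORDER BY (4 rows):
teams.yr | max_yr
5 | 5
6 | 6
8 | 8
60 | 60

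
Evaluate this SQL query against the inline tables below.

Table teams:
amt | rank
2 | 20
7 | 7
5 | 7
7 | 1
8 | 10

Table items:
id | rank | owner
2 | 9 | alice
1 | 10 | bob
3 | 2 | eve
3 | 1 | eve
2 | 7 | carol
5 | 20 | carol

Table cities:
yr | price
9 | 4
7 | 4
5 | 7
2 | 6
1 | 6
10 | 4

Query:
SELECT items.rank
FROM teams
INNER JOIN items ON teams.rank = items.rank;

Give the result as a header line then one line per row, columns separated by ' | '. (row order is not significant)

After JOIN items (5 rows):
teams.amt | teams.rank | items.id | items.rank | items.owner
2 | 20 | 5 | 20 | carol
7 | 7 | 2 | 7 | carol
5 | 7 | 2 | 7 | carol
7 | 1 | 3 | 1 | eve
8 | 10 | 1 | 10 | bob
After SELECT (5 rows):
items.rank
20
7
7
1
10

== RESULT ==
items.rank
20
7
7
1
10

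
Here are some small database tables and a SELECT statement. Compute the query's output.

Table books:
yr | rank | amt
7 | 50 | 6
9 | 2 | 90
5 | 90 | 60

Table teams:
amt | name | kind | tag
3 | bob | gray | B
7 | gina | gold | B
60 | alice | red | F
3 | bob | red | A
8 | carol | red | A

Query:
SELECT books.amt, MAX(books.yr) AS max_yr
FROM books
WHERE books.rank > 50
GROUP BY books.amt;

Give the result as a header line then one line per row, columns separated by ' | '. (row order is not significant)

== RESULT ==
books.amt | max_yr
60 | 5

Derivation:
After WHERE (1 rows):
books.yr | books.rank | books.amt
5 | 90 | 60
After GROUP BY (1 rows):
books.amt | max_yr
60 | 5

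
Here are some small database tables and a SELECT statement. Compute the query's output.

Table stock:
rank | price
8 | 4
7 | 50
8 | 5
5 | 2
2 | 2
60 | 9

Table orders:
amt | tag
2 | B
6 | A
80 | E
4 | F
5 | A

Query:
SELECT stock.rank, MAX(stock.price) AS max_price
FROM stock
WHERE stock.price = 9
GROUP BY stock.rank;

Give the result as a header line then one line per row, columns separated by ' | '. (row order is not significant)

After WHERE (1 rows):
stock.rank | stock.price
60 | 9
After GROUP BY (1 rows):
stock.rank | max_price
60 | 9

== RESULT ==
stock.rank | max_price
60 | 9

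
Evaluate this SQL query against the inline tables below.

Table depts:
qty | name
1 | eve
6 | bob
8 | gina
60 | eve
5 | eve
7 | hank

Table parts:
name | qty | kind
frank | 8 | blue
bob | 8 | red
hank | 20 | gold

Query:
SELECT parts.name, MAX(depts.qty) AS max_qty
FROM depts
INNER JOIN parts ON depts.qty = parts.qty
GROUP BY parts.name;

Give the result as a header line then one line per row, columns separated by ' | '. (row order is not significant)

== RESULT ==
parts.name | max_qty
frank | 8
bob | 8

Derivation:
After JOIN parts (2 rows):
depts.qty | depts.name | parts.name | parts.qty | parts.kind
8 | gina | frank | 8 | blue
8 | gina | bob | 8 | red
After GROUP BY (2 rows):
parts.name | max_qty
frank | 8
bob | 8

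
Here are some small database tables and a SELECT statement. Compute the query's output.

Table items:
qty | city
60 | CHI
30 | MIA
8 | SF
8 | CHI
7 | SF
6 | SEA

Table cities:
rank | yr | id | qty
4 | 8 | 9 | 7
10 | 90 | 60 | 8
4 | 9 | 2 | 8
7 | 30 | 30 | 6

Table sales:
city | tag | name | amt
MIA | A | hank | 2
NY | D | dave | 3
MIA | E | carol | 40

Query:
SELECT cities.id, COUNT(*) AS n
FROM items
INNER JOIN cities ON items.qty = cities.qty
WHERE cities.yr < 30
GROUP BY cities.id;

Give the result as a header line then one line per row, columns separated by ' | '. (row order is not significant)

== RESULT ==
cities.id | n
2 | 2
9 | 1

Derivation:
After JOIN cities (6 rows):
items.qty | items.city | cities.rank | cities.yr | cities.id | cities.qty
8 | SF | 10 | 90 | 60 | 8
8 | SF | 4 | 9 | 2 | 8
8 | CHI | 10 | 90 | 60 | 8
8 | CHI | 4 | 9 | 2 | 8
7 | SF | 4 | 8 | 9 | 7
6 | SEA | 7 | 30 | 30 | 6
After WHERE (3 rows):
items.qty | items.city | cities.rank | cities.yr | cities.id | cities.qty
8 | SF | 4 | 9 | 2 | 8
8 | CHI | 4 | 9 | 2 | 8
7 | SF | 4 | 8 | 9 | 7
After GROUP BY (2 rows):
cities.id | n
2 | 2
9 | 1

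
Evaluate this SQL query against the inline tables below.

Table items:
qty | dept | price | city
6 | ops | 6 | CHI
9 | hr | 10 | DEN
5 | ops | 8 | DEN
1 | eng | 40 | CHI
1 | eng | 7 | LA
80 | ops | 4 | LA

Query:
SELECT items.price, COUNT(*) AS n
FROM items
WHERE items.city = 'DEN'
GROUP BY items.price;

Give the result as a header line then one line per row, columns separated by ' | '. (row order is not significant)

== RESULT ==
items.price | n
10 | 1
8 | 1

Derivation:
After WHERE (2 rows):
items.qty | items.dept | items.price | items.city
9 | hr | 10 | DEN
5 | ops | 8 | DEN
After GROUP BY (2 rows):
items.price | n
10 | 1
8 | 1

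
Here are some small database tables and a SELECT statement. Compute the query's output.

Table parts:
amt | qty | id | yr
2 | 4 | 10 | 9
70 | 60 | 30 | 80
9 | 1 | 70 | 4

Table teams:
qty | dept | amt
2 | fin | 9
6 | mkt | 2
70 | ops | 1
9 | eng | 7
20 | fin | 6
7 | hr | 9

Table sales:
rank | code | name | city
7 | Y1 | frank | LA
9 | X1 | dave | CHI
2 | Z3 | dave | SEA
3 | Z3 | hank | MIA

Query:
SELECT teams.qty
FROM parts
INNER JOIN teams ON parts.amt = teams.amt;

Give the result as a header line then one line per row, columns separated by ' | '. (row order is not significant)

== RESULT ==
teams.qty
6
2
7

Derivation:
After JOIN teams (3 rows):
parts.amt | parts.qty | parts.id | parts.yr | teams.qty | teams.dept | teams.amt
2 | 4 | 10 | 9 | 6 | mkt | 2
9 | 1 | 70 | 4 | 2 | fin | 9
9 | 1 | 70 | 4 | 7 | hr | 9
After SELECT (3 rows):
teams.qty
6
2
7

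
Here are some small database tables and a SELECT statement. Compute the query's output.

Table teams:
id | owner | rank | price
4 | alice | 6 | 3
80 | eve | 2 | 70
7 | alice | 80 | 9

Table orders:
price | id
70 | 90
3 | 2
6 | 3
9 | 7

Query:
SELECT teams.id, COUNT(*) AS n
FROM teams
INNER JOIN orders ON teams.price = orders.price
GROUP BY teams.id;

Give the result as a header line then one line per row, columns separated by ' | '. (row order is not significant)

After JOIN orders (3 rows):
teams.id | teams.owner | teams.rank | teams.price | orders.price | orders.id
4 | alice | 6 | 3 | 3 | 2
80 | eve | 2 | 70 | 70 | 90
7 | alice | 80 | 9 | 9 | 7
After GROUP BY (3 rows):
teams.id | n
4 | 1
80 | 1
7 | 1

== RESULT ==
teams.id | n
4 | 1
80 | 1
7 | 1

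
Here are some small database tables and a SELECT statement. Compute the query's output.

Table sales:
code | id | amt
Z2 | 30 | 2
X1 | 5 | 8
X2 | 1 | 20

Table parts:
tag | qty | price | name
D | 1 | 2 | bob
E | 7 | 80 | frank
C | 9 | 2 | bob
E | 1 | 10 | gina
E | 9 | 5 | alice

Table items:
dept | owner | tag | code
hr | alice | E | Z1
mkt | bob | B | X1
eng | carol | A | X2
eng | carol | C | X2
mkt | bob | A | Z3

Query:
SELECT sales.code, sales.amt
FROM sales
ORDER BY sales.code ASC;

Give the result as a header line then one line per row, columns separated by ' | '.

After SELECT (3 rows):
sales.code | sales.amt
Z2 | 2
X1 | 8
X2 | 20
After ORDER BY (3 rows):
sales.code | sales.amt
X1 | 8
X2 | 20
Z2 | 2

== RESULT ==
sales.code | sales.amt
X1 | 8
X2 | 20
Z2 | 2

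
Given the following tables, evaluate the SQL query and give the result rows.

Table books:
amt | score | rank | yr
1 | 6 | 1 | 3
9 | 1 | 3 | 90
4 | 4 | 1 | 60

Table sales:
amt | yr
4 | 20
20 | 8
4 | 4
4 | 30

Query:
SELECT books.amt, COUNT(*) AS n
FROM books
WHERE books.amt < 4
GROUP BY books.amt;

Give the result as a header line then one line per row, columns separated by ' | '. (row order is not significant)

== RESULT ==
books.amt | n
1 | 1

Derivation:
After WHERE (1 rows):
books.amt | books.score | books.rank | books.yr
1 | 6 | 1 | 3
After GROUP BY (1 rows):
books.amt | n
1 | 1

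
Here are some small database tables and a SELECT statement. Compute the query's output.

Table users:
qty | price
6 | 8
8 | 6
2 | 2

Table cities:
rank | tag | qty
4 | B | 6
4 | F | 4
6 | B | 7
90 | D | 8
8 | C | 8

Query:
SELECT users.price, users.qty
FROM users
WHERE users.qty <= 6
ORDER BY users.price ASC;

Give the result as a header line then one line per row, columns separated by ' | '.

== RESULT ==
users.price | users.qty
2 | 2
8 | 6

Derivation:
After WHERE (2 rows):
users.qty | users.price
6 | 8
2 | 2
After SELECT (2 rows):
users.price | users.qty
8 | 6
2 | 2
After ORDER BY (2 rows):
users.price | users.qty
2 | 2
8 | 6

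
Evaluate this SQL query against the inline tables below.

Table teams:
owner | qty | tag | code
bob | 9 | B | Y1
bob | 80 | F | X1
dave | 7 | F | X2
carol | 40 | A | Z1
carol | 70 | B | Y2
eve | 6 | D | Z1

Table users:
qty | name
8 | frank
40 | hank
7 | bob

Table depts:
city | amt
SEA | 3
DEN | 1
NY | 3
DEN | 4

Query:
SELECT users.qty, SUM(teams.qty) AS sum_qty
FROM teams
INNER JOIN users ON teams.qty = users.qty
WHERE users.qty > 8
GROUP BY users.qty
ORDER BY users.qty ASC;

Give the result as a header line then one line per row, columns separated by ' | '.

== RESULT ==
users.qty | sum_qty
40 | 40

Derivation:
After JOIN users (2 rows):
teams.owner | teams.qty | teams.tag | teams.code | users.qty | users.name
dave | 7 | F | X2 | 7 | bob
carol | 40 | A | Z1 | 40 | hank
After WHERE (1 rows):
teams.owner | teams.qty | teams.tag | teams.code | users.qty | users.name
carol | 40 | A | Z1 | 40 | hank
After GROUP BY (1 rows):
users.qty | sum_qty
40 | 40
After ORDER BY (1 rows):
users.qty | sum_qty
40 | 40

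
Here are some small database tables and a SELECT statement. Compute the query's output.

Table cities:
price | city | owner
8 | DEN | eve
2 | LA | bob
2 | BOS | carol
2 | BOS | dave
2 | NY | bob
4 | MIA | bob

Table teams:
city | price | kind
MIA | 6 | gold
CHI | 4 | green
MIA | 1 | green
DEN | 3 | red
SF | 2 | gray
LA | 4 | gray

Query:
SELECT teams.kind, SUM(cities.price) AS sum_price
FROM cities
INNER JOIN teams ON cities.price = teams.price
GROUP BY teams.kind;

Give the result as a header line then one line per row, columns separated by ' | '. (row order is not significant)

== RESULT ==
teams.kind | sum_price
gray | 12
green | 4

Derivation:
After JOIN teams (6 rows):
cities.price | cities.city | cities.owner | teams.city | teams.price | teams.kind
2 | LA | bob | SF | 2 | gray
2 | BOS | carol | SF | 2 | gray
2 | BOS | dave | SF | 2 | gray
2 | NY | bob | SF | 2 | gray
4 | MIA | bob | CHI | 4 | green
4 | MIA | bob | LA | 4 | gray
After GROUP BY (2 rows):
teams.kind | sum_price
gray | 12
green | 4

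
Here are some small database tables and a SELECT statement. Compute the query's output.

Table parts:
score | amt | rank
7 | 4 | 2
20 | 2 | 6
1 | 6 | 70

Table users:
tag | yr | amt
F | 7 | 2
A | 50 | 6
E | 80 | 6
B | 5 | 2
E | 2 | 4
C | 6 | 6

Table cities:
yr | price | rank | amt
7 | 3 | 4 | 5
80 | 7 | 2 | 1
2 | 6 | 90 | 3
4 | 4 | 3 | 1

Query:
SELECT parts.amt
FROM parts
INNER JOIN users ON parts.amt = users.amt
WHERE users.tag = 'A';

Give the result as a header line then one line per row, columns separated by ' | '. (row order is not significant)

After JOIN users (6 rows):
parts.score | parts.amt | parts.rank | users.tag | users.yr | users.amt
7 | 4 | 2 | E | 2 | 4
20 | 2 | 6 | F | 7 | 2
20 | 2 | 6 | B | 5 | 2
1 | 6 | 70 | A | 50 | 6
1 | 6 | 70 | E | 80 | 6
1 | 6 | 70 | C | 6 | 6
After WHERE (1 rows):
parts.score | parts.amt | parts.rank | users.tag | users.yr | users.amt
1 | 6 | 70 | A | 50 | 6
After SELECT (1 rows):
parts.amt
6

== RESULT ==
parts.amt
6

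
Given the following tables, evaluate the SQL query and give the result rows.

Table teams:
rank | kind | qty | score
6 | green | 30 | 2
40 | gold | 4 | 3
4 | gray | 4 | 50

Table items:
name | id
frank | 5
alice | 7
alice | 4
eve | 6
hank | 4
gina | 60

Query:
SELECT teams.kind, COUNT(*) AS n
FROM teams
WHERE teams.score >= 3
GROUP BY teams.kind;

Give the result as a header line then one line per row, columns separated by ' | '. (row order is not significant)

== RESULT ==
teams.kind | n
gold | 1
gray | 1

Derivation:
After WHERE (2 rows):
teams.rank | teams.kind | teams.qty | teams.score
40 | gold | 4 | 3
4 | gray | 4 | 50
After GROUP BY (2 rows):
teams.kind | n
gold | 1
gray | 1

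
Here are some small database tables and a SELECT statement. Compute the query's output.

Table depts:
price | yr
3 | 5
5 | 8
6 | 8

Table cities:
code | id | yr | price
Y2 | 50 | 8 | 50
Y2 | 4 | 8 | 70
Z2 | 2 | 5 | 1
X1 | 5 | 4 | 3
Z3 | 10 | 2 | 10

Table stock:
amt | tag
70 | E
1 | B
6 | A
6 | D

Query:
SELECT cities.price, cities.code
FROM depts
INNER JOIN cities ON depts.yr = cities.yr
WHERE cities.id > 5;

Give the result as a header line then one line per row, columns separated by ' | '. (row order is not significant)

== RESULT ==
cities.price | cities.code
50 | Y2
50 | Y2

Derivation:
After JOIN cities (5 rows):
depts.price | depts.yr | cities.code | cities.id | cities.yr | cities.price
3 | 5 | Z2 | 2 | 5 | 1
5 | 8 | Y2 | 50 | 8 | 50
5 | 8 | Y2 | 4 | 8 | 70
6 | 8 | Y2 | 50 | 8 | 50
6 | 8 | Y2 | 4 | 8 | 70
After WHERE (2 rows):
depts.price | depts.yr | cities.code | cities.id | cities.yr | cities.price
5 | 8 | Y2 | 50 | 8 | 50
6 | 8 | Y2 | 50 | 8 | 50
After SELECT (2 rows):
cities.price | cities.code
50 | Y2
50 | Y2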